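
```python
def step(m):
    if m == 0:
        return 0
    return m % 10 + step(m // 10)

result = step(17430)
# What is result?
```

Sum of digits of 17430: 0 + 3 + 4 + 7 + 1 = 15

Answer: 15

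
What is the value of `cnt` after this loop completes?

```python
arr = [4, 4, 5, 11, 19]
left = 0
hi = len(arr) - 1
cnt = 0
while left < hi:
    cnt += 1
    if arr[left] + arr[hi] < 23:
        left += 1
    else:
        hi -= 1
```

Steps to find pair summing to 23
`cnt` takes the values: 0 → 1 → 2 → 3 → 4

Answer: 4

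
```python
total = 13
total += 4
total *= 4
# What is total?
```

Trace:
`total = 13` → total = 13
`total += 4` → total = 17
`total *= 4` → total = 68
So total = 68

Answer: 68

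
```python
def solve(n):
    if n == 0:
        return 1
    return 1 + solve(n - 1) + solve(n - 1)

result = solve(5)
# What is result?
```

solve(n) = 1 + 2·solve(n-1), solve(0)=1. Closed form: (1+1)·2^5 - 1 = 63.

Answer: 63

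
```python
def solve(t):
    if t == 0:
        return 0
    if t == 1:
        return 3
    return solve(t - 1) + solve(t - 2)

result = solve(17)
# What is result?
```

Build up from base cases: solve(0)=0, solve(1)=3, solve(2)=3, solve(3)=6, solve(4)=9, solve(5)=15, solve(6)=24, ..., solve(17)=4791

Answer: 4791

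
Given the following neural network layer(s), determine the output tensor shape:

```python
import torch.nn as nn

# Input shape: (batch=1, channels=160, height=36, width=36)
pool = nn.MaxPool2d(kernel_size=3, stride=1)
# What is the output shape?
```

Input: (1, 160, 36, 36) -> Output: (1, 160, 34, 34)

Answer: (1, 160, 34, 34)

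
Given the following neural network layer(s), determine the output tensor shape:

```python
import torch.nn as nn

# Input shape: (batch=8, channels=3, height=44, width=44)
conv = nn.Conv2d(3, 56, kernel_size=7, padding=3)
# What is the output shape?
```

Input: (8, 3, 44, 44) -> Output: (8, 56, 44, 44)

Answer: (8, 56, 44, 44)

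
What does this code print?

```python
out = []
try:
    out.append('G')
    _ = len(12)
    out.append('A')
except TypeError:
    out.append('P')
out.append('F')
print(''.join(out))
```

Execution trace: 'G' (try body) → 'P' (except TypeError) → 'F' (after the try/except). Output: GPF

Answer: GPF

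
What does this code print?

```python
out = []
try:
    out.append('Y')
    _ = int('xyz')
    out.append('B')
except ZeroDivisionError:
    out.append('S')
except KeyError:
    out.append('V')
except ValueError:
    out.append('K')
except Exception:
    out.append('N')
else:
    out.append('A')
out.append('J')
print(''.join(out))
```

Execution trace: 'Y' (try body) → 'K' (except ValueError) → 'J' (after the try/except). Output: YKJ

Answer: YKJ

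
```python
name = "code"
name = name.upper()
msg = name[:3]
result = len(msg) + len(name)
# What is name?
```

Trace:
`name = "code"` → name = 'code'
`name = name.upper()` → name = 'CODE'
`msg = name[:3]` → msg = 'COD'
`result = len(msg) + len(name)` → result = 7
So name = 'CODE'

Answer: 'CODE'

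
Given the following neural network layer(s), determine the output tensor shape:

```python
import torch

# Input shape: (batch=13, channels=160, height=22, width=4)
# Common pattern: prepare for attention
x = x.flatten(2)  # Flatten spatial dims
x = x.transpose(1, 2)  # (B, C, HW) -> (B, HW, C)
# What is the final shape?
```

Input: (13, 160, 22, 4) -> after flatten(2): (13, 160, 88) -> Output: (13, 88, 160)

Answer: (13, 88, 160)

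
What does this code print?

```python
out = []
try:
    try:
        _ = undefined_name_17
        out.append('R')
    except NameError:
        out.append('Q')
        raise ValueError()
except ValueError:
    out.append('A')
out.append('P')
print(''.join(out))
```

Execution trace: 'Q' (inner except NameError) → 'A' (outer except ValueError) → 'P' (after the try/except). Output: QAP

Answer: QAP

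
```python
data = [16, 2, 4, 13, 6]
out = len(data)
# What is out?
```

Trace:
`data = [16, 2, 4, 13, 6]` → data = [16, 2, 4, 13, 6]
`out = len(data)` → out = 5
So out = 5

Answer: 5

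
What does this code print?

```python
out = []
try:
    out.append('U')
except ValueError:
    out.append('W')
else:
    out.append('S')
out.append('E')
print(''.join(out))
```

Execution trace: 'U' (try body, no exception) → 'S' (else) → 'E' (after the try/except). Output: USE

Answer: USE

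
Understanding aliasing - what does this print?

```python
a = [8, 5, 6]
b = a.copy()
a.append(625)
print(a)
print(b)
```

Key concept: list.copy() creates independent copy.
Step by step:
`a = [8, 5, 6]` → a = [8, 5, 6]
`b = a.copy()` → b = [8, 5, 6]
`a.append(625)` → a = [8, 5, 6, 625]
`print(a)` → prints [8, 5, 6, 625]
`print(b)` → prints [8, 5, 6]

Answer:
[8, 5, 6, 625]
[8, 5, 6]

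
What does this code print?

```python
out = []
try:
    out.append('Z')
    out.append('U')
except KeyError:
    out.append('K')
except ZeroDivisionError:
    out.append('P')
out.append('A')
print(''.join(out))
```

Execution trace: 'Z' (try body) → 'U' (try body, no exception) → 'A' (after the try/except). Output: ZUA

Answer: ZUA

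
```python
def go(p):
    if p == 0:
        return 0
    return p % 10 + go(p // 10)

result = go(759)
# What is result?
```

Sum of digits of 759: 9 + 5 + 7 = 21

Answer: 21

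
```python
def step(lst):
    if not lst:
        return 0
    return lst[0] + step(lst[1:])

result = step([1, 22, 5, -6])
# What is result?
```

1 + 22 + 5 + (-6) + 0 = 22

Answer: 22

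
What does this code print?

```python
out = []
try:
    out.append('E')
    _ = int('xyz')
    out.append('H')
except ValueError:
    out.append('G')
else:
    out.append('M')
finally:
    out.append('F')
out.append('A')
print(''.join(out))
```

Execution trace: 'E' (try body) → 'G' (except ValueError) → 'F' (finally) → 'A' (after the try/except). Output: EGFA

Answer: EGFA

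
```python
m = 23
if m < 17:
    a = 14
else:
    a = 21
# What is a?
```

Trace:
`m = 23` → m = 23
`if m < 17: ...` → m < 17 is False, take else branch → a = 21
So a = 21

Answer: 21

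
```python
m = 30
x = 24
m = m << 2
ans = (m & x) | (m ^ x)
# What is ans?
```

Trace:
`m = 30` → m = 30
`x = 24` → x = 24
`m = m << 2` → m = 120
`ans = (m & x) | (m ^ x)` → ans = 120
So ans = 120

Answer: 120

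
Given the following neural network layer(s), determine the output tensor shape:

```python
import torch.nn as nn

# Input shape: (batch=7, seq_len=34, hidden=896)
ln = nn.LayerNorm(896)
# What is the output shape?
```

Input: (7, 34, 896) -> Output: (7, 34, 896)

Answer: (7, 34, 896)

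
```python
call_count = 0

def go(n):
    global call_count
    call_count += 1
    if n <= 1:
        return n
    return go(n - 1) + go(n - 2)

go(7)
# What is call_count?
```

Calls(n) = 1 + Calls(n-1) + Calls(n-2); Calls(0)=Calls(1)=1. For n=7 this gives 41.

Answer: 41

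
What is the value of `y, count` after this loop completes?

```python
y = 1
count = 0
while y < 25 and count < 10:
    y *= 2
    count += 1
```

Double until >= 25 or 10 iterations
`y, count` takes the values: (1, 0) → (2, 0) → (2, 1) → (4, 1) → (4, 2) → (8, 2) → (8, 3) → (16, 3) → (16, 4) → (32, 4) → (32, 5)

Answer: 32, 5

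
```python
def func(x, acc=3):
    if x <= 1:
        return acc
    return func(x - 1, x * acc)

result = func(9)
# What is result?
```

Accumulator trace (n, acc): (9, 3) -> (8, 27) -> (7, 216) -> (6, 1512) -> (5, 9072) -> (4, 45360) -> (3, 181440) -> (2, 544320) -> (1, 1088640) -> return 1088640

Answer: 1088640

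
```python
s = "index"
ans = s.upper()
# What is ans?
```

Trace:
`s = "index"` → s = 'index'
`ans = s.upper()` → ans = 'INDEX'
So ans = 'INDEX'

Answer: 'INDEX'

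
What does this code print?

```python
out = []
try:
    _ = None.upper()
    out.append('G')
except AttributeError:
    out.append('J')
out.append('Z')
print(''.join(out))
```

Execution trace: 'J' (except AttributeError) → 'Z' (after the try/except). Output: JZ

Answer: JZ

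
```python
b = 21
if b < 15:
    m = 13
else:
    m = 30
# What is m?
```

Trace:
`b = 21` → b = 21
`if b < 15: ...` → b < 15 is False, take else branch → m = 30
So m = 30

Answer: 30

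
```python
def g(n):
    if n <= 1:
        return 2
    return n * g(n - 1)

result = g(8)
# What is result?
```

g(8) = 8 * 7 * 6 * 5 * 4 * 3 * 2 * 2 = 80640

Answer: 80640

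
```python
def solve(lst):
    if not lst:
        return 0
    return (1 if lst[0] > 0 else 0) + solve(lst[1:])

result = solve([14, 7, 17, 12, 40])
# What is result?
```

Count of positive elements in [14, 7, 17, 12, 40] = 5

Answer: 5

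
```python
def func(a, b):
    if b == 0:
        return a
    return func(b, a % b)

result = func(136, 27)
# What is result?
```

func(136, 27) -> func(27, 1) -> func(1, 0) -> 1

Answer: 1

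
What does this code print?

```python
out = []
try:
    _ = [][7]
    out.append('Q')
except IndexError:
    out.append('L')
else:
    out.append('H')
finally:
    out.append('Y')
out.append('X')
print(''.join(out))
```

Execution trace: 'L' (except IndexError) → 'Y' (finally) → 'X' (after the try/except). Output: LYX

Answer: LYX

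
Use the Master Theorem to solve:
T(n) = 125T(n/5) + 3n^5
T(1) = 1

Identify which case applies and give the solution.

a=125, b=5, f(n)=3n^5. log_5(125) = 3. Since c=5 > 3 and the regularity condition holds (125(n/5)^5 = (125/5^5)n^5 with 125/5^5 < 1), Case 3 applies: T(n) = Θ(f(n)) = O(n^5).

Answer: O(n^5) - Case 3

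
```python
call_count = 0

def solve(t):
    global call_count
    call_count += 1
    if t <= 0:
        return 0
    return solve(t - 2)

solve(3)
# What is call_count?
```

Linear recursion stepping by 2: 3 calls from t=3 down to ≤0.

Answer: 3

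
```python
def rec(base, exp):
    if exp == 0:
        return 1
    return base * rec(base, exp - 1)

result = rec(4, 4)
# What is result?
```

rec(4, 4) = 4 * 4 * 4 * 4 = 256

Answer: 256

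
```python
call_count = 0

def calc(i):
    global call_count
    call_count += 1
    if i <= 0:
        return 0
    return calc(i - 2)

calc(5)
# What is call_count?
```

Linear recursion stepping by 2: 4 calls from i=5 down to ≤0.

Answer: 4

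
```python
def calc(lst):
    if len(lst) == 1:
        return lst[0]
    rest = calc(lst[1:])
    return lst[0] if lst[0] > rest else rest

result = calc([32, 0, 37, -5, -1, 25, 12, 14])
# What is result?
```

Recursive max over [32, 0, 37, -5, -1, 25, 12, 14] = 37

Answer: 37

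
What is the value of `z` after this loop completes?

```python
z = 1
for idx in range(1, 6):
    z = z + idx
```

Start at 1, add 1 through 5
`z` takes the values: 1 → 2 → 4 → 7 → 11 → 16

Answer: 16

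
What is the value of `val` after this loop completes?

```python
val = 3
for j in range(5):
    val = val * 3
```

Multiply by 3, 5 times: 3 * 3^5 = 729
`val` takes the values: 3 → 9 → 27 → 81 → 243 → 729

Answer: 729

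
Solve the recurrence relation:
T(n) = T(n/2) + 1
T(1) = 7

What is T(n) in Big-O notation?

Each step divides n by 2 and adds 1. After log_2(n) steps we reach T(1)=7. So T(n) = 1·log_2(n) + 7 = O(log n).

Answer: O(log n)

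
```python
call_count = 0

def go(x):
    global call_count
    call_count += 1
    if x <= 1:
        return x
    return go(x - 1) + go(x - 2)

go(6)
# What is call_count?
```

Calls(x) = 1 + Calls(x-1) + Calls(x-2); Calls(0)=Calls(1)=1. For x=6 this gives 25.

Answer: 25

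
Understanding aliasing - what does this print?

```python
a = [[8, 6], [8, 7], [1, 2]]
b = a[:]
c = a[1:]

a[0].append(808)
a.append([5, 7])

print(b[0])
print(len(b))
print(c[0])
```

Key concept: slice with nested mutation.
Step by step:
`a = [[8, 6], [8, 7], [1, 2]]` → a = [[8, 6], [8, 7], [1, 2]]
`b = a[:]` → b = [[8, 6], [8, 7], [1, 2]]
`c = a[1:]` → c = [[8, 7], [1, 2]]
`a[0].append(808)` → a = [[8, 6, 808], [8, 7], [1, 2]]; b = [[8, 6, 808], [8, 7], [1, 2]]
`a.append([5, 7])` → a = [[8, 6, 808], [8, 7], [1, 2], [5, 7]]
`print(b[0])` → prints [8, 6, 808]
`print(len(b))` → prints 3
`print(c[0])` → prints [8, 7]

Answer:
[8, 6, 808]
3
[8, 7]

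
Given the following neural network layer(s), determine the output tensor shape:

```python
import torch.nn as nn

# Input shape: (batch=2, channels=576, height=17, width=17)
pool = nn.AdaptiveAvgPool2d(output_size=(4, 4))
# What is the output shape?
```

Input: (2, 576, 17, 17) -> Output: (2, 576, 4, 4)

Answer: (2, 576, 4, 4)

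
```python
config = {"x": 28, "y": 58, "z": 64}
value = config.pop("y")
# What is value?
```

Trace:
`config = {"x": 28, "y": 58, "z": 64}` → config = {'x': 28, 'y': 58, 'z': 64}
`value = config.pop("y")` → config = {'x': 28, 'z': 64}; value = 58
So value = 58

Answer: 58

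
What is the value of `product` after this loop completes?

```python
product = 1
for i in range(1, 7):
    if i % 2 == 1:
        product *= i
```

Product of odd numbers 1 to 6
`product` takes the values: 1 → 3 → 15

Answer: 15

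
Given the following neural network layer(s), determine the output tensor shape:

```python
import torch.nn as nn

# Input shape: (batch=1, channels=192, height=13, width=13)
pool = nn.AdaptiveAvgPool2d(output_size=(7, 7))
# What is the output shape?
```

Input: (1, 192, 13, 13) -> Output: (1, 192, 7, 7)

Answer: (1, 192, 7, 7)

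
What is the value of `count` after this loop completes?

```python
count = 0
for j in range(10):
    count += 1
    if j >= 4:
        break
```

Loop breaks when j reaches 4, count is 5
`count` takes the values: 0 → 1 → 2 → 3 → 4 → 5

Answer: 5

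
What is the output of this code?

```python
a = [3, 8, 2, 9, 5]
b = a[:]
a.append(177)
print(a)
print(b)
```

Key concept: slice [:] creates copy.
Step by step:
`a = [3, 8, 2, 9, 5]` → a = [3, 8, 2, 9, 5]
`b = a[:]` → b = [3, 8, 2, 9, 5]
`a.append(177)` → a = [3, 8, 2, 9, 5, 177]
`print(a)` → prints [3, 8, 2, 9, 5, 177]
`print(b)` → prints [3, 8, 2, 9, 5]

Answer:
[3, 8, 2, 9, 5, 177]
[3, 8, 2, 9, 5]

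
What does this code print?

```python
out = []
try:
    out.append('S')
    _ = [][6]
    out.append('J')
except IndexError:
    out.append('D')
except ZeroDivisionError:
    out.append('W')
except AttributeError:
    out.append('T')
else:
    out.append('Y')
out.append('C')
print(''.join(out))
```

Execution trace: 'S' (try body) → 'D' (except IndexError) → 'C' (after the try/except). Output: SDC

Answer: SDC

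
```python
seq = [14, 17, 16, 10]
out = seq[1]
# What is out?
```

Trace:
`seq = [14, 17, 16, 10]` → seq = [14, 17, 16, 10]
`out = seq[1]` → out = 17
So out = 17

Answer: 17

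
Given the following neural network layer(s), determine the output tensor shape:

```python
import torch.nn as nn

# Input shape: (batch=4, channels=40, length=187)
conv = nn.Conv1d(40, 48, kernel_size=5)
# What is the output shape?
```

Input: (4, 40, 187) -> Output: (4, 48, 183)

Answer: (4, 48, 183)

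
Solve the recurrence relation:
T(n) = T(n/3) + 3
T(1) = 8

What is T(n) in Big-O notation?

Each step divides n by 3 and adds 3. After log_3(n) steps we reach T(1)=8. So T(n) = 3·log_3(n) + 8 = O(log n).

Answer: O(log n)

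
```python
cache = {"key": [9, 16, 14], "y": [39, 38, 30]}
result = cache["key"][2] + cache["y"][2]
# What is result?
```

Trace:
`cache = {"key": [9, 16, 14], "y": [39, 38, 30]}` → cache = {'key': [9, 16, 14], 'y': [39, 38, 30]}
`result = cache["key"][2] + cache["y"][2]` → result = 44
So result = 44

Answer: 44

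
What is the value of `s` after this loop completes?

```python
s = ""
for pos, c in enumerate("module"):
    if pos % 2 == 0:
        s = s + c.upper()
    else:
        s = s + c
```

Uppercase even positions in 'module'
`s` takes the values: "" → "M" → "Mo" → "MoD" → "MoDu" → "MoDuL" → "MoDuLe"

Answer: "MoDuLe"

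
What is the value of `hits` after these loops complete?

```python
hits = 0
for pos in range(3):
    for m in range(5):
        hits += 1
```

3 * 5 = 15
`hits` takes the values: 0 → 1 → 2 → 3 → 4 → 5 → 6 → 7 → 8 → 9 → 10 → 11 → 12 → 13 → 14 → 15

Answer: 15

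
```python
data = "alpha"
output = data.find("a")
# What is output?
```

Trace:
`data = "alpha"` → data = 'alpha'
`output = data.find("a")` → output = 0
So output = 0

Answer: 0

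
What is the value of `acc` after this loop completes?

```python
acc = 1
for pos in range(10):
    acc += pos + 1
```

Start at 1, add 1 to 10 = 56
`acc` takes the values: 1 → 2 → 4 → 7 → 11 → 16 → 22 → 29 → 37 → 46 → 56

Answer: 56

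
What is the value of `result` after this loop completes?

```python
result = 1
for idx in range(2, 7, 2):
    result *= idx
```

Product of even numbers 2 to 6
`result` takes the values: 1 → 2 → 8 → 48

Answer: 48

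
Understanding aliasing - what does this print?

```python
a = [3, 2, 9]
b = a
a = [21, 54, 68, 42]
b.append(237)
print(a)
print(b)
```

Key concept: rebinding vs mutation: a is rebound to a new list, b still points at the original.
Step by step:
`a = [3, 2, 9]` → a = [3, 2, 9]
`b = a` → b = [3, 2, 9] (same object as a)
`a = [21, 54, 68, 42]` → a = [21, 54, 68, 42]
`b.append(237)` → b = [3, 2, 9, 237]
`print(a)` → prints [21, 54, 68, 42]
`print(b)` → prints [3, 2, 9, 237]

Answer:
[21, 54, 68, 42]
[3, 2, 9, 237]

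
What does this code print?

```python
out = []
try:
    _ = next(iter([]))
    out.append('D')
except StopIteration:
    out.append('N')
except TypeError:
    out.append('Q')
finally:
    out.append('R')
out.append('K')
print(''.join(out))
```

Execution trace: 'N' (except StopIteration) → 'R' (finally) → 'K' (after the try/except). Output: NRK

Answer: NRK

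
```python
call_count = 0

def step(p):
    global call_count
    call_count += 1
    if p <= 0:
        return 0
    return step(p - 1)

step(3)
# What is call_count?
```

Linear recursion stepping by 1: 4 calls from p=3 down to ≤0.

Answer: 4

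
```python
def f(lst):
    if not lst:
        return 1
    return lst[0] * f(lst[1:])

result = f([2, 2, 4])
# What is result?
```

Product over [2, 2, 4] = 2 * 2 * 4 = 16

Answer: 16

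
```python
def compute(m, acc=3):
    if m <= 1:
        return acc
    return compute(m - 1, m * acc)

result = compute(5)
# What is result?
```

Accumulator trace (n, acc): (5, 3) -> (4, 15) -> (3, 60) -> (2, 180) -> (1, 360) -> return 360

Answer: 360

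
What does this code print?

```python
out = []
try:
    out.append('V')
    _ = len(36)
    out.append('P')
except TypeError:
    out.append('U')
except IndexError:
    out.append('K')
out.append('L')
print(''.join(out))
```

Execution trace: 'V' (try body) → 'U' (except TypeError) → 'L' (after the try/except). Output: VUL

Answer: VUL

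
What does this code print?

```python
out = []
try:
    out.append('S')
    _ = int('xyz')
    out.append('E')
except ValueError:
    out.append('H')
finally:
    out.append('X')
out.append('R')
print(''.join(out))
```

Execution trace: 'S' (try body) → 'H' (except ValueError) → 'X' (finally) → 'R' (after the try/except). Output: SHXR

Answer: SHXR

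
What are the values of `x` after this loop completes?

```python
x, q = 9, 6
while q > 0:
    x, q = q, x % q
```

GCD of 9 and 6
`x` takes the values: 9 → 6 → 3

Answer: 3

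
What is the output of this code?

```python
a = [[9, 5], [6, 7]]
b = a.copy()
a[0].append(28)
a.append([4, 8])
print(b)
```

Key concept: shallow copy with nested lists.
Step by step:
`a = [[9, 5], [6, 7]]` → a = [[9, 5], [6, 7]]
`b = a.copy()` → b = [[9, 5], [6, 7]]
`a[0].append(28)` → a = [[9, 5, 28], [6, 7]]; b = [[9, 5, 28], [6, 7]]
`a.append([4, 8])` → a = [[9, 5, 28], [6, 7], [4, 8]]
`print(b)` → prints [[9, 5, 28], [6, 7]]

Answer: [[9, 5, 28], [6, 7]]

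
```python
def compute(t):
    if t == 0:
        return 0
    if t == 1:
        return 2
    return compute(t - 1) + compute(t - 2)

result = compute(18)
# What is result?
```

Build up from base cases: compute(0)=0, compute(1)=2, compute(2)=2, compute(3)=4, compute(4)=6, compute(5)=10, compute(6)=16, ..., compute(18)=5168

Answer: 5168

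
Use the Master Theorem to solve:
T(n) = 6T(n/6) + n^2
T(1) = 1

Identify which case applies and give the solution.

a=6, b=6, f(n)=n^2. log_6(6) = 1. Since c=2 > 1 and the regularity condition holds (6(n/6)^2 = (6/6^2)n^2 with 6/6^2 < 1), Case 3 applies: T(n) = Θ(f(n)) = O(n^2).

Answer: O(n^2) - Case 3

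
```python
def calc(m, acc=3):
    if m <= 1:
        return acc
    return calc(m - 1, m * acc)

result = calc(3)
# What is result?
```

Accumulator trace (n, acc): (3, 3) -> (2, 9) -> (1, 18) -> return 18

Answer: 18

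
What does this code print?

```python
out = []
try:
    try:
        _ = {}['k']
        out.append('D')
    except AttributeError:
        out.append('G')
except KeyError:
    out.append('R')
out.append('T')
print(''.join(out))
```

Execution trace: 'R' (outer except KeyError) → 'T' (after the try/except). Output: RT

Answer: RT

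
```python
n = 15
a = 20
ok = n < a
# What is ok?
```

Trace:
`n = 15` → n = 15
`a = 20` → a = 20
`ok = n < a` → ok = True
So ok = True

Answer: True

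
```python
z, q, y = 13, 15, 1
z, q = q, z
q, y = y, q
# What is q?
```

Trace:
`z, q, y = 13, 15, 1` → z = 13; q = 15; y = 1
`z, q = q, z` → z = 15; q = 13
`q, y = y, q` → q = 1; y = 13
So q = 1

Answer: 1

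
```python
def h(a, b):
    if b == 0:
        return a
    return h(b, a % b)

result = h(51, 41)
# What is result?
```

h(51, 41) -> h(41, 10) -> h(10, 1) -> h(1, 0) -> 1

Answer: 1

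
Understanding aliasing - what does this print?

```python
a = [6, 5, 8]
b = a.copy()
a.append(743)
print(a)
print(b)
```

Key concept: list.copy() creates independent copy.
Step by step:
`a = [6, 5, 8]` → a = [6, 5, 8]
`b = a.copy()` → b = [6, 5, 8]
`a.append(743)` → a = [6, 5, 8, 743]
`print(a)` → prints [6, 5, 8, 743]
`print(b)` → prints [6, 5, 8]

Answer:
[6, 5, 8, 743]
[6, 5, 8]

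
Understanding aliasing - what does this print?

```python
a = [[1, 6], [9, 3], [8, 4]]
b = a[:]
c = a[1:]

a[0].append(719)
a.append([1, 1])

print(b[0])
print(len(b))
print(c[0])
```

Key concept: slice with nested mutation.
Step by step:
`a = [[1, 6], [9, 3], [8, 4]]` → a = [[1, 6], [9, 3], [8, 4]]
`b = a[:]` → b = [[1, 6], [9, 3], [8, 4]]
`c = a[1:]` → c = [[9, 3], [8, 4]]
`a[0].append(719)` → a = [[1, 6, 719], [9, 3], [8, 4]]; b = [[1, 6, 719], [9, 3], [8, 4]]
`a.append([1, 1])` → a = [[1, 6, 719], [9, 3], [8, 4], [1, 1]]
`print(b[0])` → prints [1, 6, 719]
`print(len(b))` → prints 3
`print(c[0])` → prints [9, 3]

Answer:
[1, 6, 719]
3
[9, 3]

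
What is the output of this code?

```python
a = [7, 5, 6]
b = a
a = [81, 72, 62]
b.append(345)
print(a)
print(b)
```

Key concept: rebinding vs mutation: a is rebound to a new list, b still points at the original.
Step by step:
`a = [7, 5, 6]` → a = [7, 5, 6]
`b = a` → b = [7, 5, 6] (same object as a)
`a = [81, 72, 62]` → a = [81, 72, 62]
`b.append(345)` → b = [7, 5, 6, 345]
`print(a)` → prints [81, 72, 62]
`print(b)` → prints [7, 5, 6, 345]

Answer:
[81, 72, 62]
[7, 5, 6, 345]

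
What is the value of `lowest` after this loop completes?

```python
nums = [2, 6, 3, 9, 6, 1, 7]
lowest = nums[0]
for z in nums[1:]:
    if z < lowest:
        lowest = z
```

Minimum of [2, 6, 3, 9, 6, 1, 7]
`lowest` takes the values: 2 → 1

Answer: 1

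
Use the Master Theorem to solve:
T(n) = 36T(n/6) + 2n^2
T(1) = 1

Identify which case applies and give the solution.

a=36, b=6, f(n)=2n^2. log_6(36) = 2. Since c=2 = 2, Case 2 applies: T(n) = Θ(n^log_b(a) · log n) = O(n^2 log n).

Answer: O(n^2 log n) - Case 2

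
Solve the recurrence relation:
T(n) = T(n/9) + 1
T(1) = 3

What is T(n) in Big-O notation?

Each step divides n by 9 and adds 1. After log_9(n) steps we reach T(1)=3. So T(n) = 1·log_9(n) + 3 = O(log n).

Answer: O(log n)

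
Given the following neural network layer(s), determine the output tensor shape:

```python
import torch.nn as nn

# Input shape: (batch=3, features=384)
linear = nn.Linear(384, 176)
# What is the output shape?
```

Input: (3, 384) -> Output: (3, 176)

Answer: (3, 176)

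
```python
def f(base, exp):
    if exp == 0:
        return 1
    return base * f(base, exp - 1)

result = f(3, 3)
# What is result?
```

f(3, 3) = 3 * 3 * 3 = 27

Answer: 27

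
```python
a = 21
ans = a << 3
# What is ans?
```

Trace:
`a = 21` → a = 21
`ans = a << 3` → ans = 168
So ans = 168

Answer: 168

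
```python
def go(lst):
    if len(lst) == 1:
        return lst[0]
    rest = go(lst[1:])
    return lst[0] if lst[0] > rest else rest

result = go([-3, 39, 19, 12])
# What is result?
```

Recursive max over [-3, 39, 19, 12] = 39

Answer: 39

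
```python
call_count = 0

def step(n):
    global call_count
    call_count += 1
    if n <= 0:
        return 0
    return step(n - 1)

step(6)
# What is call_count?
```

Linear recursion stepping by 1: 7 calls from n=6 down to ≤0.

Answer: 7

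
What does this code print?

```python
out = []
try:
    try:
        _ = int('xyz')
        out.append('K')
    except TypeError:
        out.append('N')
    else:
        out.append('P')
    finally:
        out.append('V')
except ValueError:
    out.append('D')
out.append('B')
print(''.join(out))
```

Execution trace: 'V' (finally) → 'D' (outer except ValueError) → 'B' (after the try/except). Output: VDB

Answer: VDB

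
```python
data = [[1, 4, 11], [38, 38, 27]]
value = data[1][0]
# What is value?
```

Trace:
`data = [[1, 4, 11], [38, 38, 27]]` → data = [[1, 4, 11], [38, 38, 27]]
`value = data[1][0]` → value = 38
So value = 38

Answer: 38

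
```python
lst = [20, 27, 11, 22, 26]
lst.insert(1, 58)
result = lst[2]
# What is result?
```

Trace:
`lst = [20, 27, 11, 22, 26]` → lst = [20, 27, 11, 22, 26]
`lst.insert(1, 58)` → lst = [20, 58, 27, 11, 22, 26]
`result = lst[2]` → result = 27
So result = 27

Answer: 27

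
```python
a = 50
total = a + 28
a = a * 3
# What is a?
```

Trace:
`a = 50` → a = 50
`total = a + 28` → total = 78
`a = a * 3` → a = 150
So a = 150

Answer: 150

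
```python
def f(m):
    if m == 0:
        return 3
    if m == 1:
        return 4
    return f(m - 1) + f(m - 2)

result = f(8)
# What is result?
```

Build up from base cases: f(0)=3, f(1)=4, f(2)=7, f(3)=11, f(4)=18, f(5)=29, f(6)=47, ..., f(8)=123

Answer: 123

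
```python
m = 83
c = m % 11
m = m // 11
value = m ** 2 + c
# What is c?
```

Trace:
`m = 83` → m = 83
`c = m % 11` → c = 6
`m = m // 11` → m = 7
`value = m ** 2 + c` → value = 55
So c = 6

Answer: 6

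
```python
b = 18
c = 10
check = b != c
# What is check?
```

Trace:
`b = 18` → b = 18
`c = 10` → c = 10
`check = b != c` → check = True
So check = True

Answer: True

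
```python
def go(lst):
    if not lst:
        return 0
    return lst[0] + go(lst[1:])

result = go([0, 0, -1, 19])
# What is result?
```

0 + 0 + (-1) + 19 + 0 = 18

Answer: 18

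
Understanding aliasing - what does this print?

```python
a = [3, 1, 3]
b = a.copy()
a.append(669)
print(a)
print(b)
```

Key concept: list.copy() creates independent copy.
Step by step:
`a = [3, 1, 3]` → a = [3, 1, 3]
`b = a.copy()` → b = [3, 1, 3]
`a.append(669)` → a = [3, 1, 3, 669]
`print(a)` → prints [3, 1, 3, 669]
`print(b)` → prints [3, 1, 3]

Answer:
[3, 1, 3, 669]
[3, 1, 3]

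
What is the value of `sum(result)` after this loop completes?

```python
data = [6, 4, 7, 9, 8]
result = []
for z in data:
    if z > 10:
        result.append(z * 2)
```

Sum of doubled values > 10
`result` takes the values: []
So `sum(result)` = 0

Answer: 0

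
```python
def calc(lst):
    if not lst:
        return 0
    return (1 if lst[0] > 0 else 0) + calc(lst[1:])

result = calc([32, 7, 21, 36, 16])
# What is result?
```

Count of positive elements in [32, 7, 21, 36, 16] = 5

Answer: 5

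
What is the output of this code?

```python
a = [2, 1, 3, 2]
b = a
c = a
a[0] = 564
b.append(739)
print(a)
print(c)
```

Key concept: multiple aliases.
Step by step:
`a = [2, 1, 3, 2]` → a = [2, 1, 3, 2]
`b = a` → b = [2, 1, 3, 2] (same object as a)
`c = a` → c = [2, 1, 3, 2] (same object as a, b)
`a[0] = 564` → a = [564, 1, 3, 2] (same object as b, c); b = [564, 1, 3, 2] (same object as a, c); c = [564, 1, 3, 2] (same object as a, b)
`b.append(739)` → a = [564, 1, 3, 2, 739] (same object as b, c); b = [564, 1, 3, 2, 739] (same object as a, c); c = [564, 1, 3, 2, 739] (same object as a, b)
`print(a)` → prints [564, 1, 3, 2, 739]
`print(c)` → prints [564, 1, 3, 2, 739]

Answer:
[564, 1, 3, 2, 739]
[564, 1, 3, 2, 739]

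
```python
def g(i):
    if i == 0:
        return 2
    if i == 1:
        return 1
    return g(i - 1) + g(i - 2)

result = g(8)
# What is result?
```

Build up from base cases: g(0)=2, g(1)=1, g(2)=3, g(3)=4, g(4)=7, g(5)=11, g(6)=18, ..., g(8)=47

Answer: 47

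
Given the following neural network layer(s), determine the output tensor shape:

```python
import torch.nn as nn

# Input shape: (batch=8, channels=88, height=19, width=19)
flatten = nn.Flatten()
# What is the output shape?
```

Input: (8, 88, 19, 19) -> Output: (8, 31768)

Answer: (8, 31768)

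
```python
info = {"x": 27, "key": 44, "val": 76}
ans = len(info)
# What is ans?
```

Trace:
`info = {"x": 27, "key": 44, "val": 76}` → info = {'x': 27, 'key': 44, 'val': 76}
`ans = len(info)` → ans = 3
So ans = 3

Answer: 3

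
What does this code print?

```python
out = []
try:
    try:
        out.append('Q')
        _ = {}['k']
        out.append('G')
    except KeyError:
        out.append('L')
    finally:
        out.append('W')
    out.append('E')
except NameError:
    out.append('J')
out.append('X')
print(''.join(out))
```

Execution trace: 'Q' (inner try body) → 'L' (inner except KeyError) → 'W' (inner finally) → 'E' (try body, no exception) → 'X' (after the try/except). Output: QLWEX

Answer: QLWEX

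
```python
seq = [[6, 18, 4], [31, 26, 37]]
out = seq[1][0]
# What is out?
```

Trace:
`seq = [[6, 18, 4], [31, 26, 37]]` → seq = [[6, 18, 4], [31, 26, 37]]
`out = seq[1][0]` → out = 31
So out = 31

Answer: 31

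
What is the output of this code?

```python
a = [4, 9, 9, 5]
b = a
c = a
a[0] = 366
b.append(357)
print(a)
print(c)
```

Key concept: multiple aliases.
Step by step:
`a = [4, 9, 9, 5]` → a = [4, 9, 9, 5]
`b = a` → b = [4, 9, 9, 5] (same object as a)
`c = a` → c = [4, 9, 9, 5] (same object as a, b)
`a[0] = 366` → a = [366, 9, 9, 5] (same object as b, c); b = [366, 9, 9, 5] (same object as a, c); c = [366, 9, 9, 5] (same object as a, b)
`b.append(357)` → a = [366, 9, 9, 5, 357] (same object as b, c); b = [366, 9, 9, 5, 357] (same object as a, c); c = [366, 9, 9, 5, 357] (same object as a, b)
`print(a)` → prints [366, 9, 9, 5, 357]
`print(c)` → prints [366, 9, 9, 5, 357]

Answer:
[366, 9, 9, 5, 357]
[366, 9, 9, 5, 357]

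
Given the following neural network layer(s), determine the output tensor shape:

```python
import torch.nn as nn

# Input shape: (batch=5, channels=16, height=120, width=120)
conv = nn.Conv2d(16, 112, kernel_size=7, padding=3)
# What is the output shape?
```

Input: (5, 16, 120, 120) -> Output: (5, 112, 120, 120)

Answer: (5, 112, 120, 120)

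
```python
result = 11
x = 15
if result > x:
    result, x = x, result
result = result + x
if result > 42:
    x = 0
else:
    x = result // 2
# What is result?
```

Trace:
`result = 11` → result = 11
`x = 15` → x = 15
`if result > x: ...` → result > x is False → no variable changes
`result = result + x` → result = 26
`if result > 42: ...` → result > 42 is False, take else branch → x = 13
So result = 26

Answer: 26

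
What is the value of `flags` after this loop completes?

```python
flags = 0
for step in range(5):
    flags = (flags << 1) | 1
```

Build 5 consecutive 1-bits: 0b11111
`flags` takes the values: 0 → 1 → 3 → 7 → 15 → 31

Answer: 31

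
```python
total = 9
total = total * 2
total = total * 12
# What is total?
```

Trace:
`total = 9` → total = 9
`total = total * 2` → total = 18
`total = total * 12` → total = 216
So total = 216

Answer: 216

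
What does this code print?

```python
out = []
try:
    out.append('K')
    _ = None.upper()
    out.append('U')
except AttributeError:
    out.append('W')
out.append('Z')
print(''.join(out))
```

Execution trace: 'K' (try body) → 'W' (except AttributeError) → 'Z' (after the try/except). Output: KWZ

Answer: KWZ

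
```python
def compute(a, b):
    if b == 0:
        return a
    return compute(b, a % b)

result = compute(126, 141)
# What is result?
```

compute(126, 141) -> compute(141, 126) -> compute(126, 15) -> compute(15, 6) -> compute(6, 3) -> compute(3, 0) -> 3

Answer: 3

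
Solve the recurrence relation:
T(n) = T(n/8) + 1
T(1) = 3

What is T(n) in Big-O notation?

Each step divides n by 8 and adds 1. After log_8(n) steps we reach T(1)=3. So T(n) = 1·log_8(n) + 3 = O(log n).

Answer: O(log n)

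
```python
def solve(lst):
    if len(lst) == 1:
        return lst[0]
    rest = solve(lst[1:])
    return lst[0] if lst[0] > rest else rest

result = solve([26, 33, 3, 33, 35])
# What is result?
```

Recursive max over [26, 33, 3, 33, 35] = 35

Answer: 35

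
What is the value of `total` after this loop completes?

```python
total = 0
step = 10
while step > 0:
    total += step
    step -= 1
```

Sum 10 down to 1
`total` takes the values: 0 → 10 → 19 → 27 → 34 → 40 → 45 → 49 → 52 → 54 → 55

Answer: 55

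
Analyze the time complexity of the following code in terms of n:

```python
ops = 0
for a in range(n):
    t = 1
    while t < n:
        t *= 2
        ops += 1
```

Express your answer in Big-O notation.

Each loop level contributes: n × log n. Multiplying the contributions gives O(n log n).

Answer: O(n log n)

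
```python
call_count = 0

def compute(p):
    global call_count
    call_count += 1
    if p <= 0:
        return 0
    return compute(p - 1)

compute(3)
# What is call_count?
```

Linear recursion stepping by 1: 4 calls from p=3 down to ≤0.

Answer: 4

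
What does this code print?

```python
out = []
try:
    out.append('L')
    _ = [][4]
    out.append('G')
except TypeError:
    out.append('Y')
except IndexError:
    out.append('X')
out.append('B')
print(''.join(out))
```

Execution trace: 'L' (try body) → 'X' (except IndexError) → 'B' (after the try/except). Output: LXB

Answer: LXB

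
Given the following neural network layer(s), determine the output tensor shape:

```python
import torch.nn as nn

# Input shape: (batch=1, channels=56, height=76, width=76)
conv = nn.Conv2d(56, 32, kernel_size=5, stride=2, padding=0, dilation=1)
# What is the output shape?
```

Input: (1, 56, 76, 76) -> Output: (1, 32, 36, 36)

Answer: (1, 32, 36, 36)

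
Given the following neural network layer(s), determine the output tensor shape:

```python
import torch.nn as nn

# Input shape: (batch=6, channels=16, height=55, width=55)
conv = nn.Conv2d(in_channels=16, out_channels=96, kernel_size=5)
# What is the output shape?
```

Input: (6, 16, 55, 55) -> Output: (6, 96, 51, 51)

Answer: (6, 96, 51, 51)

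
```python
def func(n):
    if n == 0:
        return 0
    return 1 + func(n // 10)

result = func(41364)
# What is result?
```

Count of digits of 41364: 5

Answer: 5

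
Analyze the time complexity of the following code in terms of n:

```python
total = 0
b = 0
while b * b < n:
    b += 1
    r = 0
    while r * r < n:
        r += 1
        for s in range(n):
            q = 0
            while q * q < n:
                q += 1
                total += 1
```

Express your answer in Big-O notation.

Each loop level contributes: √n × √n × n × √n. Multiplying the contributions gives O(n^2√n).

Answer: O(n^2√n)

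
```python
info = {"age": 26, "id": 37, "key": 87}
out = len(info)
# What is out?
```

Trace:
`info = {"age": 26, "id": 37, "key": 87}` → info = {'age': 26, 'id': 37, 'key': 87}
`out = len(info)` → out = 3
So out = 3

Answer: 3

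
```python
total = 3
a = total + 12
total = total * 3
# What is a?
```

Trace:
`total = 3` → total = 3
`a = total + 12` → a = 15
`total = total * 3` → total = 9
So a = 15

Answer: 15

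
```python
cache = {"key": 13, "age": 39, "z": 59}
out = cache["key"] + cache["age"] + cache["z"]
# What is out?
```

Trace:
`cache = {"key": 13, "age": 39, "z": 59}` → cache = {'key': 13, 'age': 39, 'z': 59}
`out = cache["key"] + cache["age"] + cache["z"]` → out = 111
So out = 111

Answer: 111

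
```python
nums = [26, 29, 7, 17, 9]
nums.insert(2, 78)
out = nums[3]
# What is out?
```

Trace:
`nums = [26, 29, 7, 17, 9]` → nums = [26, 29, 7, 17, 9]
`nums.insert(2, 78)` → nums = [26, 29, 78, 7, 17, 9]
`out = nums[3]` → out = 7
So out = 7

Answer: 7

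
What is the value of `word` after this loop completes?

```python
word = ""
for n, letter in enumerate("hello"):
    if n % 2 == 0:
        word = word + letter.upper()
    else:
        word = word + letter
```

Uppercase even positions in 'hello'
`word` takes the values: "" → "H" → "He" → "HeL" → "HeLl" → "HeLlO"

Answer: "HeLlO"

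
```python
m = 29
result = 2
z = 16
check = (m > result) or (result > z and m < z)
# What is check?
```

Trace:
`m = 29` → m = 29
`result = 2` → result = 2
`z = 16` → z = 16
`check = (m > result) or (result > z and m < z)` → check = True
So check = True

Answer: True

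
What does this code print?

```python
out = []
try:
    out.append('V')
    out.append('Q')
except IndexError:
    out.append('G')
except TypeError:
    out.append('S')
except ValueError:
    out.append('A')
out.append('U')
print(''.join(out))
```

Execution trace: 'V' (try body) → 'Q' (try body, no exception) → 'U' (after the try/except). Output: VQU

Answer: VQU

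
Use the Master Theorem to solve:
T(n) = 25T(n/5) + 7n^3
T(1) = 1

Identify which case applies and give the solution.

a=25, b=5, f(n)=7n^3. log_5(25) = 2. Since c=3 > 2 and the regularity condition holds (25(n/5)^3 = (25/5^3)n^3 with 25/5^3 < 1), Case 3 applies: T(n) = Θ(f(n)) = O(n^3).

Answer: O(n^3) - Case 3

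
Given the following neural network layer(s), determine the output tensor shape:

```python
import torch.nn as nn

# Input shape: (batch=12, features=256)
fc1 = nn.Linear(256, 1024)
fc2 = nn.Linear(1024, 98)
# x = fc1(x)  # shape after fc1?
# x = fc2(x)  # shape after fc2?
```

Input: (12, 256) -> after fc1: (12, 1024) -> Output: (12, 98)

Answer: (12, 98)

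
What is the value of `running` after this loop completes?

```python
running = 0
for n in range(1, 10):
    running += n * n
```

Sum of squares 1² to 9² = 285
`running` takes the values: 0 → 1 → 5 → 14 → 30 → 55 → 91 → 140 → 204 → 285

Answer: 285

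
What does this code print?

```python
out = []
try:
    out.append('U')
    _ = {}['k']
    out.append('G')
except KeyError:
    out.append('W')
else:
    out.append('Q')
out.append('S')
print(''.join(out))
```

Execution trace: 'U' (try body) → 'W' (except KeyError) → 'S' (after the try/except). Output: UWS

Answer: UWS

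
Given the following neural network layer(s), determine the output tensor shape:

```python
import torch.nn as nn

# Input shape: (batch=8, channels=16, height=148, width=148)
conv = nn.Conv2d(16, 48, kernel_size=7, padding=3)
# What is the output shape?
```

Input: (8, 16, 148, 148) -> Output: (8, 48, 148, 148)

Answer: (8, 48, 148, 148)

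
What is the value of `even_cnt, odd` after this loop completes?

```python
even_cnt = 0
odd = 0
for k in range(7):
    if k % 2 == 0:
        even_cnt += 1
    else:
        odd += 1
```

Count evens and odds in range(7)
`even_cnt, odd` takes the values: (0, 0) → (1, 0) → (1, 1) → (2, 1) → (2, 2) → (3, 2) → (3, 3) → (4, 3)

Answer: 4, 3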